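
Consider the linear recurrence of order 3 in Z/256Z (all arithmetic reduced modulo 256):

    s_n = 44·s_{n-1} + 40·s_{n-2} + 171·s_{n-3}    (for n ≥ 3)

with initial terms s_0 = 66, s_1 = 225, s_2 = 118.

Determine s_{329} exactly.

86

s_3 = 44·118 + 40·225 + 171·66 = 134
s_4 = 44·134 + 40·118 + 171·225 = 195
s_5 = 44·195 + 40·134 + 171·118 = 70
s_6 = 44·70 + 40·195 + 171·134 = 2
s_7 = 44·2 + 40·70 + 171·195 = 137
s_8 = 44·137 + 40·2 + 171·70 = 158
Continuing the recurrence:
  s_9 = 230;  s_10 = 187;  s_11 = 158;  s_12 = 2;  s_13 = 241;  s_14 = 70
  s_15 = 6;  s_16 = 243;  s_17 = 118;  s_18 = 66;  s_19 = 25;  s_20 = 110
  s_21 = 230;  s_22 = 107;  s_23 = 206;  s_24 = 194;  s_25 = 1;  s_26 = 22
  s_27 = 134;  s_28 = 35;  s_29 = 166;  s_30 = 130;  s_31 = 169;  s_32 = 62
  s_33 = 230;  s_34 = 27;  s_35 = 254;  s_36 = 130;  s_37 = 17;  s_38 = 230
  s_39 = 6;  s_40 = 83;  s_41 = 214;  s_42 = 194;  s_43 = 57;  s_44 = 14
  s_45 = 230;  s_46 = 203;  s_47 = 46;  s_48 = 66;  s_49 = 33;  s_50 = 182
  s_51 = 134;  s_52 = 131;  s_53 = 6;  s_54 = 2;  s_55 = 201;  s_56 = 222
  s_57 = 230;  s_58 = 123;  s_59 = 94;  s_60 = 2;  s_61 = 49;  s_62 = 134
  s_63 = 6;  s_64 = 179;  s_65 = 54;  s_66 = 66;  s_67 = 89;  s_68 = 174
  s_69 = 230;  s_70 = 43;  s_71 = 142;  s_72 = 194;  s_73 = 65;  s_74 = 86
  s_75 = 134;  s_76 = 227;  s_77 = 102;  s_78 = 130;  s_79 = 233;  s_80 = 126
  s_81 = 230;  s_82 = 219;  s_83 = 190;  s_84 = 130;  s_85 = 81;  s_86 = 38
  s_87 = 6;  s_88 = 19;  s_89 = 150;  s_90 = 194;  s_91 = 121;  s_92 = 78
  s_93 = 230;  s_94 = 139;  s_95 = 238;  s_96 = 66;  s_97 = 97;  s_98 = 246
  s_99 = 134;  s_100 = 67;  s_101 = 198;  s_102 = 2;  s_103 = 9;  s_104 = 30
  s_105 = 230;  s_106 = 59;  s_107 = 30;  s_108 = 2;  s_109 = 113;  s_110 = 198
  s_111 = 6;  s_112 = 115;  s_113 = 246;  s_114 = 66;  s_115 = 153;  s_116 = 238
  s_117 = 230;  s_118 = 235;  s_119 = 78;  s_120 = 194;  s_121 = 129;  s_122 = 150
  s_123 = 134;  s_124 = 163;  s_125 = 38;  s_126 = 130;  s_127 = 41;  s_128 = 190
  s_129 = 230;  s_130 = 155;  s_131 = 126;  s_132 = 130;  s_133 = 145;  s_134 = 102
  s_135 = 6;  s_136 = 211;  s_137 = 86;  s_138 = 194;  s_139 = 185;  s_140 = 142
  s_141 = 230;  s_142 = 75;  s_143 = 174;  s_144 = 66;  s_145 = 161;  s_146 = 54
  s_147 = 134;  s_148 = 3;  s_149 = 134;  s_150 = 2;  s_151 = 73;  s_152 = 94
  s_153 = 230;  s_154 = 251;  s_155 = 222;  s_156 = 2;  s_157 = 177;  s_158 = 6
  s_159 = 6;  s_160 = 51;  s_161 = 182;  s_162 = 66;  s_163 = 217;  s_164 = 46
  s_165 = 230;  s_166 = 171;  s_167 = 14;  s_168 = 194;  s_169 = 193;  s_170 = 214
  s_171 = 134;  s_172 = 99;  s_173 = 230;  s_174 = 130;  s_175 = 105;  s_176 = 254
  s_177 = 230;  s_178 = 91;  s_179 = 62;  s_180 = 130;  s_181 = 209;  s_182 = 166
  s_183 = 6;  s_184 = 147;  s_185 = 22;  s_186 = 194;  s_187 = 249;  s_188 = 206
  s_189 = 230;  s_190 = 11;  s_191 = 110;  s_192 = 66;  s_193 = 225;  s_194 = 118
  s_195 = 134;  s_196 = 195;  s_197 = 70;  s_198 = 2;  s_199 = 137;  s_200 = 158
  s_201 = 230;  s_202 = 187;  s_203 = 158;  s_204 = 2;  s_205 = 241;  s_206 = 70
  s_207 = 6;  s_208 = 243;  s_209 = 118;  s_210 = 66;  s_211 = 25;  s_212 = 110
  s_213 = 230;  s_214 = 107;  s_215 = 206;  s_216 = 194;  s_217 = 1;  s_218 = 22
  s_219 = 134;  s_220 = 35;  s_221 = 166;  s_222 = 130;  s_223 = 169;  s_224 = 62
  s_225 = 230;  s_226 = 27;  s_227 = 254;  s_228 = 130;  s_229 = 17;  s_230 = 230
  s_231 = 6;  s_232 = 83;  s_233 = 214;  s_234 = 194;  s_235 = 57;  s_236 = 14
  s_237 = 230;  s_238 = 203;  s_239 = 46;  s_240 = 66;  s_241 = 33;  s_242 = 182
  s_243 = 134;  s_244 = 131;  s_245 = 6;  s_246 = 2;  s_247 = 201;  s_248 = 222
  s_249 = 230;  s_250 = 123;  s_251 = 94;  s_252 = 2;  s_253 = 49;  s_254 = 134
  s_255 = 6;  s_256 = 179;  s_257 = 54;  s_258 = 66;  s_259 = 89;  s_260 = 174
  s_261 = 230;  s_262 = 43;  s_263 = 142;  s_264 = 194;  s_265 = 65;  s_266 = 86
  s_267 = 134;  s_268 = 227;  s_269 = 102;  s_270 = 130;  s_271 = 233;  s_272 = 126
  s_273 = 230;  s_274 = 219;  s_275 = 190;  s_276 = 130;  s_277 = 81;  s_278 = 38
  s_279 = 6;  s_280 = 19;  s_281 = 150;  s_282 = 194;  s_283 = 121;  s_284 = 78
  s_285 = 230;  s_286 = 139;  s_287 = 238;  s_288 = 66;  s_289 = 97;  s_290 = 246
  s_291 = 134;  s_292 = 67;  s_293 = 198;  s_294 = 2;  s_295 = 9;  s_296 = 30
  s_297 = 230;  s_298 = 59;  s_299 = 30;  s_300 = 2;  s_301 = 113;  s_302 = 198
  s_303 = 6;  s_304 = 115;  s_305 = 246;  s_306 = 66;  s_307 = 153;  s_308 = 238
  s_309 = 230;  s_310 = 235;  s_311 = 78;  s_312 = 194;  s_313 = 129;  s_314 = 150
  s_315 = 134;  s_316 = 163;  s_317 = 38;  s_318 = 130;  s_319 = 41;  s_320 = 190
  s_321 = 230;  s_322 = 155;  s_323 = 126;  s_324 = 130;  s_325 = 145;  s_326 = 102
  s_327 = 6
s_328 = 44·6 + 40·102 + 171·145 = 211
s_329 = 44·211 + 40·6 + 171·102 = 86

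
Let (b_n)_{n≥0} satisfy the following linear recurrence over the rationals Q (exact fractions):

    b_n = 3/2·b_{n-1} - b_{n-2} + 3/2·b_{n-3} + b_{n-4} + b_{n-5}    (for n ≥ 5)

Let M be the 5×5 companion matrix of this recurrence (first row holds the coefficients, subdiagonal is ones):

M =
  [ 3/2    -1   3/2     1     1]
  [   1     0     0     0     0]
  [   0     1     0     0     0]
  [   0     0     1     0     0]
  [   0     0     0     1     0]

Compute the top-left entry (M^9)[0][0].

(M^9)[0][0] is the top entry after applying M 9 times to the unit state (1, 0, 0, 0, 0). Equivalently it is h_{13} for the auxiliary sequence (h_n) obeying the same recurrence with h_4 = 1 and h_i = 0 for 0 ≤ i < 4:
h_5 = 3/2·1 + -1·0 + 3/2·0 + 1·0 + 1·0 = 3/2
h_6 = 3/2·3/2 + -1·1 + 3/2·0 + 1·0 + 1·0 = 5/4
h_7 = 3/2·5/4 + -1·3/2 + 3/2·1 + 1·0 + 1·0 = 15/8
h_8 = 3/2·15/8 + -1·5/4 + 3/2·3/2 + 1·1 + 1·0 = 77/16
h_9 = 3/2·77/16 + -1·15/8 + 3/2·5/4 + 1·3/2 + 1·1 = 311/32
h_10 = 3/2·311/32 + -1·77/16 + 3/2·15/8 + 1·5/4 + 1·3/2 = 981/64
h_11 = 3/2·981/64 + -1·311/32 + 3/2·77/16 + 1·15/8 + 1·5/4 = 3023/128
h_12 = 3/2·3023/128 + -1·981/64 + 3/2·311/32 + 1·77/16 + 1·15/8 = 10589/256
h_13 = 3/2·10589/256 + -1·3023/128 + 3/2·981/64 + 1·311/32 + 1·77/16 = 38887/512

38887/512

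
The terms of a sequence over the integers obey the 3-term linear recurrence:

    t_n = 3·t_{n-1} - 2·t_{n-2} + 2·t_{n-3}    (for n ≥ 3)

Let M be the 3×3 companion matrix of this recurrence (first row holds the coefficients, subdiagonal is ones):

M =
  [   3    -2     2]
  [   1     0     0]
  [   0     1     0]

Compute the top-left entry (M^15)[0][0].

1131845

(M^15)[0][0] is the top entry after applying M 15 times to the unit state (1, 0, 0). Equivalently it is h_{17} for the auxiliary sequence (h_n) obeying the same recurrence with h_2 = 1 and h_i = 0 for 0 ≤ i < 2:
h_3 = 3·1 + -2·0 + 2·0 = 3
h_4 = 3·3 + -2·1 + 2·0 = 7
h_5 = 3·7 + -2·3 + 2·1 = 17
h_6 = 3·17 + -2·7 + 2·3 = 43
h_7 = 3·43 + -2·17 + 2·7 = 109
h_8 = 3·109 + -2·43 + 2·17 = 275
h_9 = 3·275 + -2·109 + 2·43 = 693
h_10 = 3·693 + -2·275 + 2·109 = 1747
h_11 = 3·1747 + -2·693 + 2·275 = 4405
h_12 = 3·4405 + -2·1747 + 2·693 = 11107
h_13 = 3·11107 + -2·4405 + 2·1747 = 28005
h_14 = 3·28005 + -2·11107 + 2·4405 = 70611
h_15 = 3·70611 + -2·28005 + 2·11107 = 178037
h_16 = 3·178037 + -2·70611 + 2·28005 = 448899
h_17 = 3·448899 + -2·178037 + 2·70611 = 1131845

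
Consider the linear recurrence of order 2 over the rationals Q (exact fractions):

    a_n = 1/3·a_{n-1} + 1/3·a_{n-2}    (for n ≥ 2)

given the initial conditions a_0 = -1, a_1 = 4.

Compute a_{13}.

16892/177147

a_2 = 1/3·4 + 1/3·-1 = 1
a_3 = 1/3·1 + 1/3·4 = 5/3
a_4 = 1/3·5/3 + 1/3·1 = 8/9
a_5 = 1/3·8/9 + 1/3·5/3 = 23/27
a_6 = 1/3·23/27 + 1/3·8/9 = 47/81
a_7 = 1/3·47/81 + 1/3·23/27 = 116/243
a_8 = 1/3·116/243 + 1/3·47/81 = 257/729
a_9 = 1/3·257/729 + 1/3·116/243 = 605/2187
a_10 = 1/3·605/2187 + 1/3·257/729 = 1376/6561
a_11 = 1/3·1376/6561 + 1/3·605/2187 = 3191/19683
a_12 = 1/3·3191/19683 + 1/3·1376/6561 = 7319/59049
a_13 = 1/3·7319/59049 + 1/3·3191/19683 = 16892/177147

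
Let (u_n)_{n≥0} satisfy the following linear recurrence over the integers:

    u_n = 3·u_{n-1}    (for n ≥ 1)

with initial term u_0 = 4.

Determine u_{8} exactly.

u_1 = 3·4 = 12
u_2 = 3·12 = 36
u_3 = 3·36 = 108
u_4 = 3·108 = 324
u_5 = 3·324 = 972
u_6 = 3·972 = 2916
u_7 = 3·2916 = 8748
u_8 = 3·8748 = 26244

26244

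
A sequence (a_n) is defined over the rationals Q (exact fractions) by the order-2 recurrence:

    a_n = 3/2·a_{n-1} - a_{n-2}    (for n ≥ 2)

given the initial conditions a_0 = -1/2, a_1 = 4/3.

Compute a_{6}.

-71/32

a_2 = 3/2·4/3 + -1·-1/2 = 5/2
a_3 = 3/2·5/2 + -1·4/3 = 29/12
a_4 = 3/2·29/12 + -1·5/2 = 9/8
a_5 = 3/2·9/8 + -1·29/12 = -35/48
a_6 = 3/2·-35/48 + -1·9/8 = -71/32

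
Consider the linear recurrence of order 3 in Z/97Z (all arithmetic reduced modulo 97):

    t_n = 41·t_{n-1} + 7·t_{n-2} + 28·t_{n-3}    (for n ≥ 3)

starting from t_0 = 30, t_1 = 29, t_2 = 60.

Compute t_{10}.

41

t_3 = 41·60 + 7·29 + 28·30 = 11
t_4 = 41·11 + 7·60 + 28·29 = 34
t_5 = 41·34 + 7·11 + 28·60 = 47
t_6 = 41·47 + 7·34 + 28·11 = 48
t_7 = 41·48 + 7·47 + 28·34 = 48
t_8 = 41·48 + 7·48 + 28·47 = 31
t_9 = 41·31 + 7·48 + 28·48 = 41
t_10 = 41·41 + 7·31 + 28·48 = 41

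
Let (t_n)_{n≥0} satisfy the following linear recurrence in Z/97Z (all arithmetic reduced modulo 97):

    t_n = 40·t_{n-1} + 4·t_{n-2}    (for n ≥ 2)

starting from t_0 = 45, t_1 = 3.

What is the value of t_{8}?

23

t_2 = 40·3 + 4·45 = 9
t_3 = 40·9 + 4·3 = 81
t_4 = 40·81 + 4·9 = 75
t_5 = 40·75 + 4·81 = 26
t_6 = 40·26 + 4·75 = 79
t_7 = 40·79 + 4·26 = 63
t_8 = 40·63 + 4·79 = 23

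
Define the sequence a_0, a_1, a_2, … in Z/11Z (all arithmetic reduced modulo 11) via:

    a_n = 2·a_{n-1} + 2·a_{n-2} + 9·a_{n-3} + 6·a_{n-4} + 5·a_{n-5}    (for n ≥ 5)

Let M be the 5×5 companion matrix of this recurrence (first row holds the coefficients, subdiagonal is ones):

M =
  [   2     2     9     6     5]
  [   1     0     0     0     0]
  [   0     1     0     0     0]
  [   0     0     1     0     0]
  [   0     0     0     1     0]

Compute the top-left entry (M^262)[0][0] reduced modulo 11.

(M^262)[0][0] is the top entry after applying M 262 times to the unit state (1, 0, 0, 0, 0). Equivalently it is h_{266} for the auxiliary sequence (h_n) obeying the same recurrence with h_4 = 1 and h_i = 0 for 0 ≤ i < 4:
h_5 = 2·1 + 2·0 + 9·0 + 6·0 + 5·0 = 2
h_6 = 2·2 + 2·1 + 9·0 + 6·0 + 5·0 = 6
h_7 = 2·6 + 2·2 + 9·1 + 6·0 + 5·0 = 3
h_8 = 2·3 + 2·6 + 9·2 + 6·1 + 5·0 = 9
h_9 = 2·9 + 2·3 + 9·6 + 6·2 + 5·1 = 7
h_10 = 2·7 + 2·9 + 9·3 + 6·6 + 5·2 = 6
Continuing the recurrence:
  h_11 = 1;  h_12 = 3;  h_13 = 6;  h_14 = 10;  h_15 = 7;  h_16 = 1
  h_17 = 3;  h_18 = 7;  h_19 = 0;  h_20 = 5;  h_21 = 8;  h_22 = 6
  h_23 = 9;  h_24 = 0;  h_25 = 2;  h_26 = 7;  h_27 = 3;  h_28 = 6
  h_29 = 5;  h_30 = 2;  h_31 = 0;  h_32 = 1;  h_33 = 3;  h_34 = 1
  h_35 = 5;  h_36 = 1;  h_37 = 0;  h_38 = 2;  h_39 = 4;  h_40 = 10
  h_41 = 7;  h_42 = 5;  h_43 = 5;  h_44 = 9;  h_45 = 0;  h_46 = 7
  h_47 = 7;  h_48 = 8;  h_49 = 6;  h_50 = 1;  h_51 = 9;  h_52 = 3
  h_53 = 10;  h_54 = 0;  h_55 = 7;  h_56 = 2;  h_57 = 5;  h_58 = 6
  h_59 = 5;  h_60 = 4;  h_61 = 2;  h_62 = 8;  h_63 = 6;  h_64 = 7
  h_65 = 9;  h_66 = 1;  h_67 = 5;  h_68 = 0;  h_69 = 9;  h_70 = 4
  h_71 = 6;  h_72 = 5;  h_73 = 2;  h_74 = 5;  h_75 = 5;  h_76 = 10
  h_77 = 2;  h_78 = 10;  h_79 = 4;  h_80 = 10;  h_81 = 4;  h_82 = 2
  h_83 = 0;  h_84 = 10;  h_85 = 2;  h_86 = 1;  h_87 = 7;  h_88 = 6
  h_89 = 9;  h_90 = 10;  h_91 = 7;  h_92 = 10;  h_93 = 10;  h_94 = 10
  h_95 = 2;  h_96 = 0;  h_97 = 6;  h_98 = 8;  h_99 = 2;  h_100 = 7
  h_101 = 5;  h_102 = 10;  h_103 = 2;  h_104 = 0;  h_105 = 5;  h_106 = 3
  h_107 = 1;  h_108 = 8;  h_109 = 9;  h_110 = 9;  h_111 = 8;  h_112 = 3
  h_113 = 10;  h_114 = 10;  h_115 = 6;  h_116 = 4;  h_117 = 9;  h_118 = 3
  h_119 = 3;  h_120 = 4;  h_121 = 5;  h_122 = 9;  h_123 = 9;  h_124 = 10
  h_125 = 4;  h_126 = 1;  h_127 = 1;  h_128 = 2;  h_129 = 1;  h_130 = 8
  h_131 = 3;  h_132 = 4;  h_133 = 3;  h_134 = 6;  h_135 = 2;  h_136 = 5
  h_137 = 7;  h_138 = 5;  h_139 = 1;  h_140 = 5;  h_141 = 3;  h_142 = 2
  h_143 = 9;  h_144 = 7;  h_145 = 5;  h_146 = 0;  h_147 = 5;  h_148 = 10
  h_149 = 7;  h_150 = 5;  h_151 = 1;  h_152 = 6;  h_153 = 8;  h_154 = 3
  h_155 = 8;  h_156 = 3;  h_157 = 6;  h_158 = 5;  h_159 = 2;  h_160 = 5
  h_161 = 0;  h_162 = 0;  h_163 = 5;  h_164 = 6;  h_165 = 3;  h_166 = 8
  h_167 = 7;  h_168 = 8;  h_169 = 7;  h_170 = 2;  h_171 = 7;  h_172 = 10
  h_173 = 2;  h_174 = 2;  h_175 = 7;  h_176 = 10;  h_177 = 4;  h_178 = 3
  h_179 = 2;  h_180 = 9;  h_181 = 2;  h_182 = 1;  h_183 = 4;  h_184 = 4
  h_185 = 5;  h_186 = 4;  h_187 = 6;  h_188 = 10;  h_189 = 8;  h_190 = 7
  h_191 = 0;  h_192 = 0;  h_193 = 7;  h_194 = 8;  h_195 = 10;  h_196 = 0
  h_197 = 2;  h_198 = 1;  h_199 = 7;  h_200 = 7;  h_201 = 5;  h_202 = 4
  h_203 = 7;  h_204 = 1;  h_205 = 7;  h_206 = 7;  h_207 = 0;  h_208 = 8
  h_209 = 5;  h_210 = 4;  h_211 = 4;  h_212 = 10;  h_213 = 2;  h_214 = 10
  h_215 = 4;  h_216 = 5;  h_217 = 5;  h_218 = 5;  h_219 = 7;  h_220 = 9
  h_221 = 0;  h_222 = 4;  h_223 = 2;  h_224 = 2;  h_225 = 1;  h_226 = 4
  h_227 = 5;  h_228 = 5;  h_229 = 6;  h_230 = 8;  h_231 = 2;  h_232 = 8
  h_233 = 10;  h_234 = 0;  h_235 = 1;  h_236 = 7;  h_237 = 6;  h_238 = 8
  h_239 = 9;  h_240 = 3;  h_241 = 2;  h_242 = 4;  h_243 = 1;  h_244 = 3
  h_245 = 5;  h_246 = 4;  h_247 = 5;  h_248 = 9;  h_249 = 10;  h_250 = 0
  h_251 = 8;  h_252 = 9;  h_253 = 7;  h_254 = 0;  h_255 = 0;  h_256 = 3
  h_257 = 5;  h_258 = 7;  h_259 = 7;  h_260 = 3;  h_261 = 7;  h_262 = 7
  h_263 = 0;  h_264 = 9
h_265 = 2·9 + 2·0 + 9·7 + 6·7 + 5·3 = 6
h_266 = 2·6 + 2·9 + 9·0 + 6·7 + 5·7 = 8

8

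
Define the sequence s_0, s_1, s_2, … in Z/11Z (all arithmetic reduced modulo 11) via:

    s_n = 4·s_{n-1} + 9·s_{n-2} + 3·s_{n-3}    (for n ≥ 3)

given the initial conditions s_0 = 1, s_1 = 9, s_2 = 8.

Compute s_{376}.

s_3 = 4·8 + 9·9 + 3·1 = 6
s_4 = 4·6 + 9·8 + 3·9 = 2
s_5 = 4·2 + 9·6 + 3·8 = 9
s_6 = 4·9 + 9·2 + 3·6 = 6
s_7 = 4·6 + 9·9 + 3·2 = 1
s_8 = 4·1 + 9·6 + 3·9 = 8
Continuing the recurrence:
  s_9 = 4;  s_10 = 3;  s_11 = 6;  s_12 = 8;  s_13 = 7;  s_14 = 8
  s_15 = 9;  s_16 = 8;  s_17 = 5;  s_18 = 9;  s_19 = 6;  s_20 = 10
  s_21 = 0;  s_22 = 9;  s_23 = 0;  s_24 = 4;  s_25 = 10;  s_26 = 10
  s_27 = 10;  s_28 = 6;  s_29 = 1;  s_30 = 0;  s_31 = 5;  s_32 = 1
  s_33 = 5;  s_34 = 0;  s_35 = 4;  s_36 = 9;  s_37 = 6;  s_38 = 7
  s_39 = 10;  s_40 = 0;  s_41 = 1;  s_42 = 1;  s_43 = 2;  s_44 = 9
  s_45 = 2;  s_46 = 7;  s_47 = 7;  s_48 = 9;  s_49 = 10;  s_50 = 10
  s_51 = 3;  s_52 = 0;  s_53 = 2;  s_54 = 6;  s_55 = 9;  s_56 = 8
  s_57 = 10;  s_58 = 7;  s_59 = 10;  s_60 = 1;  s_61 = 5;  s_62 = 4
  s_63 = 9;  s_64 = 10;  s_65 = 1;  s_66 = 0;  s_67 = 6;  s_68 = 5
  s_69 = 8;  s_70 = 7;  s_71 = 5;  s_72 = 8;  s_73 = 10;  s_74 = 6
  s_75 = 6;  s_76 = 9;  s_77 = 9;  s_78 = 3;  s_79 = 10;  s_80 = 6
  s_81 = 2;  s_82 = 4;  s_83 = 8;  s_84 = 8;  s_85 = 6;  s_86 = 10
  s_87 = 8;  s_88 = 8;  s_89 = 2;  s_90 = 5;  s_91 = 7;  s_92 = 2
  s_93 = 9;  s_94 = 9;  s_95 = 2;  s_96 = 6;  s_97 = 3;  s_98 = 6
  s_99 = 3;  s_100 = 9;  s_101 = 4;  s_102 = 7;  s_103 = 3;  s_104 = 10
  s_105 = 0;  s_106 = 0;  s_107 = 8;  s_108 = 10;  s_109 = 2;  s_110 = 1
  s_111 = 8;  s_112 = 3;  s_113 = 10;  s_114 = 3;  s_115 = 1;  s_116 = 6
  s_117 = 9;  s_118 = 5;  s_119 = 9;  s_120 = 9;  s_121 = 0;  s_122 = 9
  s_123 = 8;  s_124 = 3;  s_125 = 1;  s_126 = 0;  s_127 = 7;  s_128 = 9
  s_129 = 0;  s_130 = 3;  s_131 = 6;  s_132 = 7;  s_133 = 3;  s_134 = 5
  s_135 = 2;  s_136 = 7;  s_137 = 6;  s_138 = 5;  s_139 = 7;  s_140 = 3
  s_141 = 2;  s_142 = 1;  s_143 = 9;  s_144 = 7;  s_145 = 2;  s_146 = 10
  s_147 = 2;  s_148 = 5;  s_149 = 2;  s_150 = 4;  s_151 = 5;  s_152 = 7
  s_153 = 8;  s_154 = 0;  s_155 = 5;  s_156 = 0;  s_157 = 1;  s_158 = 8
  s_159 = 8;  s_160 = 8;  s_161 = 7;  s_162 = 3;  s_163 = 0;  s_164 = 4
  s_165 = 3;  s_166 = 4;  s_167 = 0;  s_168 = 1;  s_169 = 5;  s_170 = 7
  s_171 = 10;  s_172 = 8;  s_173 = 0;  s_174 = 3;  s_175 = 3;  s_176 = 6
  s_177 = 5;  s_178 = 6;  s_179 = 10;  s_180 = 10;  s_181 = 5;  s_182 = 8
  s_183 = 8;  s_184 = 9;  s_185 = 0;  s_186 = 6;  s_187 = 7;  s_188 = 5
  s_189 = 2;  s_190 = 8;  s_191 = 10;  s_192 = 8;  s_193 = 3;  s_194 = 4
  s_195 = 1;  s_196 = 5;  s_197 = 8;  s_198 = 3;  s_199 = 0;  s_200 = 7
  s_201 = 4;  s_202 = 2;  s_203 = 10;  s_204 = 4;  s_205 = 2;  s_206 = 8
  s_207 = 7;  s_208 = 7;  s_209 = 5;  s_210 = 5;  s_211 = 9;  s_212 = 8
  s_213 = 7;  s_214 = 6;  s_215 = 1;  s_216 = 2;  s_217 = 2;  s_218 = 7
  s_219 = 8;  s_220 = 2;  s_221 = 2;  s_222 = 6;  s_223 = 4;  s_224 = 10
  s_225 = 6;  s_226 = 5;  s_227 = 5;  s_228 = 6;  s_229 = 7;  s_230 = 9
  s_231 = 7;  s_232 = 9;  s_233 = 5;  s_234 = 1;  s_235 = 10;  s_236 = 9
  s_237 = 8;  s_238 = 0;  s_239 = 0;  s_240 = 2;  s_241 = 8;  s_242 = 6
  s_243 = 3;  s_244 = 2;  s_245 = 9;  s_246 = 8;  s_247 = 9;  s_248 = 3
  s_249 = 7;  s_250 = 5;  s_251 = 4;  s_252 = 5;  s_253 = 5;  s_254 = 0
  s_255 = 5;  s_256 = 2;  s_257 = 9;  s_258 = 3;  s_259 = 0;  s_260 = 10
  s_261 = 5;  s_262 = 0;  s_263 = 9;  s_264 = 7;  s_265 = 10;  s_266 = 9
  s_267 = 4;  s_268 = 6;  s_269 = 10;  s_270 = 7;  s_271 = 4;  s_272 = 10
  s_273 = 9;  s_274 = 6;  s_275 = 3;  s_276 = 5;  s_277 = 10;  s_278 = 6
  s_279 = 8;  s_280 = 6;  s_281 = 4;  s_282 = 6;  s_283 = 1;  s_284 = 4
  s_285 = 10;  s_286 = 2;  s_287 = 0;  s_288 = 4;  s_289 = 0;  s_290 = 3
  s_291 = 2;  s_292 = 2;  s_293 = 2;  s_294 = 10;  s_295 = 9;  s_296 = 0
  s_297 = 1;  s_298 = 9;  s_299 = 1;  s_300 = 0;  s_301 = 3;  s_302 = 4
  s_303 = 10;  s_304 = 8;  s_305 = 2;  s_306 = 0;  s_307 = 9;  s_308 = 9
  s_309 = 7;  s_310 = 4;  s_311 = 7;  s_312 = 8;  s_313 = 8;  s_314 = 4
  s_315 = 2;  s_316 = 2;  s_317 = 5;  s_318 = 0;  s_319 = 7;  s_320 = 10
  s_321 = 4;  s_322 = 6;  s_323 = 2;  s_324 = 8;  s_325 = 2;  s_326 = 9
  s_327 = 1;  s_328 = 3;  s_329 = 4;  s_330 = 2;  s_331 = 9;  s_332 = 0
  s_333 = 10;  s_334 = 1;  s_335 = 6;  s_336 = 8;  s_337 = 1;  s_338 = 6
  s_339 = 2;  s_340 = 10;  s_341 = 10;  s_342 = 4;  s_343 = 4;  s_344 = 5
  s_345 = 2;  s_346 = 10;  s_347 = 7;  s_348 = 3;  s_349 = 6;  s_350 = 6
  s_351 = 10;  s_352 = 2;  s_353 = 6;  s_354 = 6;  s_355 = 7;  s_356 = 1
  s_357 = 8;  s_358 = 7;  s_359 = 4;  s_360 = 4;  s_361 = 7;  s_362 = 10
  s_363 = 5;  s_364 = 10;  s_365 = 5;  s_366 = 4;  s_367 = 3;  s_368 = 8
  s_369 = 5;  s_370 = 2;  s_371 = 0;  s_372 = 0;  s_373 = 6;  s_374 = 2
s_375 = 4·2 + 9·6 + 3·0 = 7
s_376 = 4·7 + 9·2 + 3·6 = 9

9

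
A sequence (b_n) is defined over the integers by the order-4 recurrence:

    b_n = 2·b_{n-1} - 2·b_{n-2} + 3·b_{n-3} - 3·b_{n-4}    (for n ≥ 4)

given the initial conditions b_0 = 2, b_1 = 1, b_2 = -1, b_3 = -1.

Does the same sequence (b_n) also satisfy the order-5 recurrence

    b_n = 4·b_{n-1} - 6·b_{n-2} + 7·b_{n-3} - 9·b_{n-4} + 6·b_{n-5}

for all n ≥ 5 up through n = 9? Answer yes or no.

yes

Terms b_0..b_9: 2, 1, -1, -1, -3, -10, -14, -14, -21, -26
n=5: candidate gives -10, actual b_5 = -10 ✓
n=6: candidate gives -14, actual b_6 = -14 ✓
n=7: candidate gives -14, actual b_7 = -14 ✓
n=8: candidate gives -21, actual b_8 = -21 ✓
n=9: candidate gives -26, actual b_9 = -26 ✓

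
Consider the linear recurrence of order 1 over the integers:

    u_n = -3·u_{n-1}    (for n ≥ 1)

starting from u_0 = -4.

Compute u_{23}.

376572715308

u_1 = -3·-4 = 12
u_2 = -3·12 = -36
u_3 = -3·-36 = 108
u_4 = -3·108 = -324
u_5 = -3·-324 = 972
u_6 = -3·972 = -2916
u_7 = -3·-2916 = 8748
u_8 = -3·8748 = -26244
u_9 = -3·-26244 = 78732
u_10 = -3·78732 = -236196
u_11 = -3·-236196 = 708588
u_12 = -3·708588 = -2125764
u_13 = -3·-2125764 = 6377292
u_14 = -3·6377292 = -19131876
u_15 = -3·-19131876 = 57395628
u_16 = -3·57395628 = -172186884
u_17 = -3·-172186884 = 516560652
u_18 = -3·516560652 = -1549681956
u_19 = -3·-1549681956 = 4649045868
u_20 = -3·4649045868 = -13947137604
u_21 = -3·-13947137604 = 41841412812
u_22 = -3·41841412812 = -125524238436
u_23 = -3·-125524238436 = 376572715308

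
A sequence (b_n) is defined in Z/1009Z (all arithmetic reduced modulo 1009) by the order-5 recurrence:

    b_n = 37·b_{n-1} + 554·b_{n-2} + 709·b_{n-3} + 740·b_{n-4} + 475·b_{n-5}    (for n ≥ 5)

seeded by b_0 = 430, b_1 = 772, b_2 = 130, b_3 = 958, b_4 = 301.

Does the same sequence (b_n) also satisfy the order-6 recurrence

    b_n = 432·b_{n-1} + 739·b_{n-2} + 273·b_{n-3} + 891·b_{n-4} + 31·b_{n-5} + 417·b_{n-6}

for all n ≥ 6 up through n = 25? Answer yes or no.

Terms b_0..b_25: 430, 772, 130, 958, 301, 1005, 55, 123, 648, 716, 937, 928, 767, 230, 915, 493, 472, 706, 807, 207, 21, 469, 398, 584, 348, 935
n=6: candidate gives 171, actual b_6 = 55 ✗

no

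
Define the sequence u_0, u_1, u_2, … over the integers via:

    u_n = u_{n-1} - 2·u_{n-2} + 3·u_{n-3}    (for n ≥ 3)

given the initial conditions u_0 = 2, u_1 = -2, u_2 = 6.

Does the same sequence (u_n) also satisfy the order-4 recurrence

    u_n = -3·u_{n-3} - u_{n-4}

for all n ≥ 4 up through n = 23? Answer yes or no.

Terms u_0..u_23: 2, -2, 6, 16, -2, -16, 36, 62, -58, -74, 228, 202, -476, -196, 1362, 326, -2986, 448, 7398, -2456, -15908, 11198, 35646, -34474
n=4: candidate gives 4, actual u_4 = -2 ✗

no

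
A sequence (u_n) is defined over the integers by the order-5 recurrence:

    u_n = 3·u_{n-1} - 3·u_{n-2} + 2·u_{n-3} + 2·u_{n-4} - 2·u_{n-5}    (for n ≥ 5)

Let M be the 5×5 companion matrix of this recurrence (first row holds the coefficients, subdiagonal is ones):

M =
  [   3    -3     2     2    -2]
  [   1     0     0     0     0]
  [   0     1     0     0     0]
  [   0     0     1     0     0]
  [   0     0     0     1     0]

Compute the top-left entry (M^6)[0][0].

(M^6)[0][0] is the top entry after applying M 6 times to the unit state (1, 0, 0, 0, 0). Equivalently it is h_{10} for the auxiliary sequence (h_n) obeying the same recurrence with h_4 = 1 and h_i = 0 for 0 ≤ i < 4:
h_5 = 3·1 + -3·0 + 2·0 + 2·0 + -2·0 = 3
h_6 = 3·3 + -3·1 + 2·0 + 2·0 + -2·0 = 6
h_7 = 3·6 + -3·3 + 2·1 + 2·0 + -2·0 = 11
h_8 = 3·11 + -3·6 + 2·3 + 2·1 + -2·0 = 23
h_9 = 3·23 + -3·11 + 2·6 + 2·3 + -2·1 = 52
h_10 = 3·52 + -3·23 + 2·11 + 2·6 + -2·3 = 115

115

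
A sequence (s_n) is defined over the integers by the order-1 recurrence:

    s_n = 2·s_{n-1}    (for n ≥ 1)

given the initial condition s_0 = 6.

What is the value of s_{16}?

s_1 = 2·6 = 12
s_2 = 2·12 = 24
s_3 = 2·24 = 48
s_4 = 2·48 = 96
s_5 = 2·96 = 192
s_6 = 2·192 = 384
s_7 = 2·384 = 768
s_8 = 2·768 = 1536
s_9 = 2·1536 = 3072
s_10 = 2·3072 = 6144
s_11 = 2·6144 = 12288
s_12 = 2·12288 = 24576
s_13 = 2·24576 = 49152
s_14 = 2·49152 = 98304
s_15 = 2·98304 = 196608
s_16 = 2·196608 = 393216

393216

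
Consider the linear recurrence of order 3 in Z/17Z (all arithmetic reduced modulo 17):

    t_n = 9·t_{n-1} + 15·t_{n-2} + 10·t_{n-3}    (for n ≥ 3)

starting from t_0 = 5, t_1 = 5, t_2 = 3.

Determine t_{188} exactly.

3

t_3 = 9·3 + 15·5 + 10·5 = 16
t_4 = 9·16 + 15·3 + 10·5 = 1
t_5 = 9·1 + 15·16 + 10·3 = 7
t_6 = 9·7 + 15·1 + 10·16 = 0
t_7 = 9·0 + 15·7 + 10·1 = 13
t_8 = 9·13 + 15·0 + 10·7 = 0
Continuing the recurrence:
  t_9 = 8;  t_10 = 15;  t_11 = 0;  t_12 = 16;  t_13 = 5;  t_14 = 13
  t_15 = 12;  t_16 = 13;  t_17 = 2;  t_18 = 10;  t_19 = 12;  t_20 = 6
  t_21 = 11;  t_22 = 3;  t_23 = 14;  t_24 = 9;  t_25 = 15;  t_26 = 2
  t_27 = 10;  t_28 = 15;  t_29 = 16;  t_30 = 10;  t_31 = 4;  t_32 = 6
  t_33 = 10;  t_34 = 16;  t_35 = 14;  t_36 = 7;  t_37 = 8;  t_38 = 11
  t_39 = 0;  t_40 = 7;  t_41 = 3;  t_42 = 13;  t_43 = 11;  t_44 = 1
  t_45 = 15;  t_46 = 5;  t_47 = 8;  t_48 = 8;  t_49 = 4;  t_50 = 15
  t_51 = 3;  t_52 = 3;  t_53 = 1;  t_54 = 16;  t_55 = 2;  t_56 = 13
  t_57 = 1;  t_58 = 3;  t_59 = 2;  t_60 = 5;  t_61 = 3;  t_62 = 3
  t_63 = 3;  t_64 = 0;  t_65 = 7;  t_66 = 8;  t_67 = 7;  t_68 = 15
  t_69 = 14;  t_70 = 13;  t_71 = 1;  t_72 = 4;  t_73 = 11;  t_74 = 16
  t_75 = 9;  t_76 = 6;  t_77 = 9;  t_78 = 6;  t_79 = 11;  t_80 = 7
  t_81 = 16;  t_82 = 2;  t_83 = 5;  t_84 = 14;  t_85 = 0;  t_86 = 5
  t_87 = 15;  t_88 = 6;  t_89 = 6;  t_90 = 5;  t_91 = 8;  t_92 = 3
  t_93 = 10;  t_94 = 11;  t_95 = 7;  t_96 = 5;  t_97 = 5;  t_98 = 3
  t_99 = 16;  t_100 = 1;  t_101 = 7;  t_102 = 0;  t_103 = 13;  t_104 = 0
  t_105 = 8;  t_106 = 15;  t_107 = 0;  t_108 = 16;  t_109 = 5;  t_110 = 13
  t_111 = 12;  t_112 = 13;  t_113 = 2;  t_114 = 10;  t_115 = 12;  t_116 = 6
  t_117 = 11;  t_118 = 3;  t_119 = 14;  t_120 = 9;  t_121 = 15;  t_122 = 2
  t_123 = 10;  t_124 = 15;  t_125 = 16;  t_126 = 10;  t_127 = 4;  t_128 = 6
  t_129 = 10;  t_130 = 16;  t_131 = 14;  t_132 = 7;  t_133 = 8;  t_134 = 11
  t_135 = 0;  t_136 = 7;  t_137 = 3;  t_138 = 13;  t_139 = 11;  t_140 = 1
  t_141 = 15;  t_142 = 5;  t_143 = 8;  t_144 = 8;  t_145 = 4;  t_146 = 15
  t_147 = 3;  t_148 = 3;  t_149 = 1;  t_150 = 16;  t_151 = 2;  t_152 = 13
  t_153 = 1;  t_154 = 3;  t_155 = 2;  t_156 = 5;  t_157 = 3;  t_158 = 3
  t_159 = 3;  t_160 = 0;  t_161 = 7;  t_162 = 8;  t_163 = 7;  t_164 = 15
  t_165 = 14;  t_166 = 13;  t_167 = 1;  t_168 = 4;  t_169 = 11;  t_170 = 16
  t_171 = 9;  t_172 = 6;  t_173 = 9;  t_174 = 6;  t_175 = 11;  t_176 = 7
  t_177 = 16;  t_178 = 2;  t_179 = 5;  t_180 = 14;  t_181 = 0;  t_182 = 5
  t_183 = 15;  t_184 = 6;  t_185 = 6;  t_186 = 5
t_187 = 9·5 + 15·6 + 10·6 = 8
t_188 = 9·8 + 15·5 + 10·6 = 3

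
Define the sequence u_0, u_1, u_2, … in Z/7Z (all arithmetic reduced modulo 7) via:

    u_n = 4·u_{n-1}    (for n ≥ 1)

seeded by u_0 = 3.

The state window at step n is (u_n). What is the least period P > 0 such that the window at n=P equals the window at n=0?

n=0: window = (3)
n=1: window = (5)
n=2: window = (6)
n=3: window = (3)
window at n=3 equals window at n=0 → period = 3

3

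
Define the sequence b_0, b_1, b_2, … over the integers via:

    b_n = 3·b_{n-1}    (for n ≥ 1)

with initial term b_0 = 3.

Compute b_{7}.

6561

b_1 = 3·3 = 9
b_2 = 3·9 = 27
b_3 = 3·27 = 81
b_4 = 3·81 = 243
b_5 = 3·243 = 729
b_6 = 3·729 = 2187
b_7 = 3·2187 = 6561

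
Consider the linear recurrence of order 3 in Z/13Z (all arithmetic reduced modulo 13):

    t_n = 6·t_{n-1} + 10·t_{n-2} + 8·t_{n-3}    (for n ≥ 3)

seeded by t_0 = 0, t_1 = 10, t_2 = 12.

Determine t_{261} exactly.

10

t_3 = 6·12 + 10·10 + 8·0 = 3
t_4 = 6·3 + 10·12 + 8·10 = 10
t_5 = 6·10 + 10·3 + 8·12 = 4
t_6 = 6·4 + 10·10 + 8·3 = 5
t_7 = 6·5 + 10·4 + 8·10 = 7
t_8 = 6·7 + 10·5 + 8·4 = 7
Continuing the recurrence:
  t_9 = 9;  t_10 = 11;  t_11 = 4;  t_12 = 11;  t_13 = 12;  t_14 = 6
  t_15 = 10;  t_16 = 8;  t_17 = 1;  t_18 = 10;  t_19 = 4;  t_20 = 2
  t_21 = 2;  t_22 = 12;  t_23 = 4;  t_24 = 4;  t_25 = 4;  t_26 = 5
  t_27 = 11;  t_28 = 5;  t_29 = 11;  t_30 = 9;  t_31 = 9;  t_32 = 11
  t_33 = 7;  t_34 = 3;  t_35 = 7;  t_36 = 11;  t_37 = 4;  t_38 = 8
  t_39 = 7;  t_40 = 11;  t_41 = 5;  t_42 = 1;  t_43 = 1;  t_44 = 4
  t_45 = 3;  t_46 = 1;  t_47 = 3;  t_48 = 0;  t_49 = 12;  t_50 = 5
  t_51 = 7;  t_52 = 6;  t_53 = 3;  t_54 = 4;  t_55 = 11;  t_56 = 0
  t_57 = 12;  t_58 = 4;  t_59 = 1;  t_60 = 12;  t_61 = 10;  t_62 = 6
  t_63 = 11;  t_64 = 11;  t_65 = 3;  t_66 = 8;  t_67 = 10;  t_68 = 8
  t_69 = 4;  t_70 = 2;  t_71 = 12;  t_72 = 7;  t_73 = 9;  t_74 = 12
  t_75 = 10;  t_76 = 5;  t_77 = 5;  t_78 = 4;  t_79 = 10;  t_80 = 10
  t_81 = 10;  t_82 = 6;  t_83 = 8;  t_84 = 6;  t_85 = 8;  t_86 = 3
  t_87 = 3;  t_88 = 8;  t_89 = 11;  t_90 = 1;  t_91 = 11;  t_92 = 8
  t_93 = 10;  t_94 = 7;  t_95 = 11;  t_96 = 8;  t_97 = 6;  t_98 = 9
  t_99 = 9;  t_100 = 10;  t_101 = 1;  t_102 = 9;  t_103 = 1;  t_104 = 0
  t_105 = 4;  t_106 = 6;  t_107 = 11;  t_108 = 2;  t_109 = 1;  t_110 = 10
  t_111 = 8;  t_112 = 0;  t_113 = 4;  t_114 = 10;  t_115 = 9;  t_116 = 4
  t_117 = 12;  t_118 = 2;  t_119 = 8;  t_120 = 8;  t_121 = 1;  t_122 = 7
  t_123 = 12;  t_124 = 7;  t_125 = 10;  t_126 = 5;  t_127 = 4;  t_128 = 11
  t_129 = 3;  t_130 = 4;  t_131 = 12;  t_132 = 6;  t_133 = 6;  t_134 = 10
  t_135 = 12;  t_136 = 12;  t_137 = 12;  t_138 = 2;  t_139 = 7;  t_140 = 2
  t_141 = 7;  t_142 = 1;  t_143 = 1;  t_144 = 7;  t_145 = 8;  t_146 = 9
  t_147 = 8;  t_148 = 7;  t_149 = 12;  t_150 = 11;  t_151 = 8;  t_152 = 7
  t_153 = 2;  t_154 = 3;  t_155 = 3;  t_156 = 12;  t_157 = 9;  t_158 = 3
  t_159 = 9;  t_160 = 0;  t_161 = 10;  t_162 = 2;  t_163 = 8;  t_164 = 5
  t_165 = 9;  t_166 = 12;  t_167 = 7;  t_168 = 0;  t_169 = 10;  t_170 = 12
  t_171 = 3;  t_172 = 10;  t_173 = 4;  t_174 = 5;  t_175 = 7;  t_176 = 7
  t_177 = 9;  t_178 = 11;  t_179 = 4;  t_180 = 11;  t_181 = 12;  t_182 = 6
  t_183 = 10;  t_184 = 8;  t_185 = 1;  t_186 = 10;  t_187 = 4;  t_188 = 2
  t_189 = 2;  t_190 = 12;  t_191 = 4;  t_192 = 4;  t_193 = 4;  t_194 = 5
  t_195 = 11;  t_196 = 5;  t_197 = 11;  t_198 = 9;  t_199 = 9;  t_200 = 11
  t_201 = 7;  t_202 = 3;  t_203 = 7;  t_204 = 11;  t_205 = 4;  t_206 = 8
  t_207 = 7;  t_208 = 11;  t_209 = 5;  t_210 = 1;  t_211 = 1;  t_212 = 4
  t_213 = 3;  t_214 = 1;  t_215 = 3;  t_216 = 0;  t_217 = 12;  t_218 = 5
  t_219 = 7;  t_220 = 6;  t_221 = 3;  t_222 = 4;  t_223 = 11;  t_224 = 0
  t_225 = 12;  t_226 = 4;  t_227 = 1;  t_228 = 12;  t_229 = 10;  t_230 = 6
  t_231 = 11;  t_232 = 11;  t_233 = 3;  t_234 = 8;  t_235 = 10;  t_236 = 8
  t_237 = 4;  t_238 = 2;  t_239 = 12;  t_240 = 7;  t_241 = 9;  t_242 = 12
  t_243 = 10;  t_244 = 5;  t_245 = 5;  t_246 = 4;  t_247 = 10;  t_248 = 10
  t_249 = 10;  t_250 = 6;  t_251 = 8;  t_252 = 6;  t_253 = 8;  t_254 = 3
  t_255 = 3;  t_256 = 8;  t_257 = 11;  t_258 = 1;  t_259 = 11
t_260 = 6·11 + 10·1 + 8·11 = 8
t_261 = 6·8 + 10·11 + 8·1 = 10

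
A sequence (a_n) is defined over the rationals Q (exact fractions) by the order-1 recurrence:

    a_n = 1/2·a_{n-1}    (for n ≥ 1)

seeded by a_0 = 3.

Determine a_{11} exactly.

a_1 = 1/2·3 = 3/2
a_2 = 1/2·3/2 = 3/4
a_3 = 1/2·3/4 = 3/8
a_4 = 1/2·3/8 = 3/16
a_5 = 1/2·3/16 = 3/32
a_6 = 1/2·3/32 = 3/64
a_7 = 1/2·3/64 = 3/128
a_8 = 1/2·3/128 = 3/256
a_9 = 1/2·3/256 = 3/512
a_10 = 1/2·3/512 = 3/1024
a_11 = 1/2·3/1024 = 3/2048

3/2048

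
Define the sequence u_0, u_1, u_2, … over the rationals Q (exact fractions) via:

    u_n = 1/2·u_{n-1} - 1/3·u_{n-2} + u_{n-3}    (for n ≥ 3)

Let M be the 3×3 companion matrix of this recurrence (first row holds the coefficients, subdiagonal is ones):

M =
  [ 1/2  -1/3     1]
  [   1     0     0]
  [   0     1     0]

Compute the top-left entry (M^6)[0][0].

(M^6)[0][0] is the top entry after applying M 6 times to the unit state (1, 0, 0). Equivalently it is h_{8} for the auxiliary sequence (h_n) obeying the same recurrence with h_2 = 1 and h_i = 0 for 0 ≤ i < 2:
h_3 = 1/2·1 + -1/3·0 + 1·0 = 1/2
h_4 = 1/2·1/2 + -1/3·1 + 1·0 = -1/12
h_5 = 1/2·-1/12 + -1/3·1/2 + 1·1 = 19/24
h_6 = 1/2·19/24 + -1/3·-1/12 + 1·1/2 = 133/144
h_7 = 1/2·133/144 + -1/3·19/24 + 1·-1/12 = 11/96
h_8 = 1/2·11/96 + -1/3·133/144 + 1·19/24 = 935/1728

935/1728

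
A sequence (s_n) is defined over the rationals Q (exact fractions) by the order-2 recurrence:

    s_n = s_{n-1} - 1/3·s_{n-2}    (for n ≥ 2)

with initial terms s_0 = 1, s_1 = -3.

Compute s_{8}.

s_2 = 1·-3 + -1/3·1 = -10/3
s_3 = 1·-10/3 + -1/3·-3 = -7/3
s_4 = 1·-7/3 + -1/3·-10/3 = -11/9
s_5 = 1·-11/9 + -1/3·-7/3 = -4/9
s_6 = 1·-4/9 + -1/3·-11/9 = -1/27
s_7 = 1·-1/27 + -1/3·-4/9 = 1/9
s_8 = 1·1/9 + -1/3·-1/27 = 10/81

10/81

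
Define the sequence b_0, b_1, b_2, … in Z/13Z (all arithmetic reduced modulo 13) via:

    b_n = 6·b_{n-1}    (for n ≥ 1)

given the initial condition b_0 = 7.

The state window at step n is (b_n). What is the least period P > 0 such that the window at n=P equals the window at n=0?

n=0: window = (7)
n=1: window = (3)
n=2: window = (5)
n=3: window = (4)
n=4: window = (11)
n=5: window = (1)
n=6: window = (6)
n=7: window = (10)
n=8: window = (8)
n=9: window = (9)
n=10: window = (2)
n=11: window = (12)
n=12: window = (7)
window at n=12 equals window at n=0 → period = 12

12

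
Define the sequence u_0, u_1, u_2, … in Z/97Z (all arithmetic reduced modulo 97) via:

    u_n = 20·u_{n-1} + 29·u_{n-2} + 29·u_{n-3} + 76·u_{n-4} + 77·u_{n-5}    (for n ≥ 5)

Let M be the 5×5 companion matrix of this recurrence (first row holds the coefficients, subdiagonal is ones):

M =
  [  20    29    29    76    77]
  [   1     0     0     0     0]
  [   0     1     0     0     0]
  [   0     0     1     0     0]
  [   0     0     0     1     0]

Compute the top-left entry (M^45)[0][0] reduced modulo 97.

(M^45)[0][0] is the top entry after applying M 45 times to the unit state (1, 0, 0, 0, 0). Equivalently it is h_{49} for the auxiliary sequence (h_n) obeying the same recurrence with h_4 = 1 and h_i = 0 for 0 ≤ i < 4:
h_5 = 20·1 + 29·0 + 29·0 + 76·0 + 77·0 = 20
h_6 = 20·20 + 29·1 + 29·0 + 76·0 + 77·0 = 41
h_7 = 20·41 + 29·20 + 29·1 + 76·0 + 77·0 = 71
h_8 = 20·71 + 29·41 + 29·20 + 76·1 + 77·0 = 64
h_9 = 20·64 + 29·71 + 29·41 + 76·20 + 77·1 = 14
h_10 = 20·14 + 29·64 + 29·71 + 76·41 + 77·20 = 24
h_11 = 20·24 + 29·14 + 29·64 + 76·71 + 77·41 = 43
h_12 = 20·43 + 29·24 + 29·14 + 76·64 + 77·71 = 71
h_13 = 20·71 + 29·43 + 29·24 + 76·14 + 77·64 = 43
h_14 = 20·43 + 29·71 + 29·43 + 76·24 + 77·14 = 84
h_15 = 20·84 + 29·43 + 29·71 + 76·43 + 77·24 = 14
h_16 = 20·14 + 29·84 + 29·43 + 76·71 + 77·43 = 60
h_17 = 20·60 + 29·14 + 29·84 + 76·43 + 77·71 = 70
h_18 = 20·70 + 29·60 + 29·14 + 76·84 + 77·43 = 49
h_19 = 20·49 + 29·70 + 29·60 + 76·14 + 77·84 = 60
h_20 = 20·60 + 29·49 + 29·70 + 76·60 + 77·14 = 7
h_21 = 20·7 + 29·60 + 29·49 + 76·70 + 77·60 = 49
h_22 = 20·49 + 29·7 + 29·60 + 76·49 + 77·70 = 9
h_23 = 20·9 + 29·49 + 29·7 + 76·60 + 77·49 = 49
h_24 = 20·49 + 29·9 + 29·49 + 76·7 + 77·60 = 54
h_25 = 20·54 + 29·49 + 29·9 + 76·49 + 77·7 = 41
h_26 = 20·41 + 29·54 + 29·49 + 76·9 + 77·49 = 19
h_27 = 20·19 + 29·41 + 29·54 + 76·49 + 77·9 = 83
h_28 = 20·83 + 29·19 + 29·41 + 76·54 + 77·49 = 25
h_29 = 20·25 + 29·83 + 29·19 + 76·41 + 77·54 = 62
h_30 = 20·62 + 29·25 + 29·83 + 76·19 + 77·41 = 49
h_31 = 20·49 + 29·62 + 29·25 + 76·83 + 77·19 = 22
h_32 = 20·22 + 29·49 + 29·62 + 76·25 + 77·83 = 19
h_33 = 20·19 + 29·22 + 29·49 + 76·62 + 77·25 = 55
h_34 = 20·55 + 29·19 + 29·22 + 76·49 + 77·62 = 20
h_35 = 20·20 + 29·55 + 29·19 + 76·22 + 77·49 = 37
h_36 = 20·37 + 29·20 + 29·55 + 76·19 + 77·22 = 39
h_37 = 20·39 + 29·37 + 29·20 + 76·55 + 77·19 = 25
h_38 = 20·25 + 29·39 + 29·37 + 76·20 + 77·55 = 20
h_39 = 20·20 + 29·25 + 29·39 + 76·37 + 77·20 = 12
h_40 = 20·12 + 29·20 + 29·25 + 76·39 + 77·37 = 83
h_41 = 20·83 + 29·12 + 29·20 + 76·25 + 77·39 = 22
h_42 = 20·22 + 29·83 + 29·12 + 76·20 + 77·25 = 44
h_43 = 20·44 + 29·22 + 29·83 + 76·12 + 77·20 = 72
h_44 = 20·72 + 29·44 + 29·22 + 76·83 + 77·12 = 13
h_45 = 20·13 + 29·72 + 29·44 + 76·22 + 77·83 = 47
h_46 = 20·47 + 29·13 + 29·72 + 76·44 + 77·22 = 4
h_47 = 20·4 + 29·47 + 29·13 + 76·72 + 77·44 = 10
h_48 = 20·10 + 29·4 + 29·47 + 76·13 + 77·72 = 63
h_49 = 20·63 + 29·10 + 29·4 + 76·47 + 77·13 = 31

31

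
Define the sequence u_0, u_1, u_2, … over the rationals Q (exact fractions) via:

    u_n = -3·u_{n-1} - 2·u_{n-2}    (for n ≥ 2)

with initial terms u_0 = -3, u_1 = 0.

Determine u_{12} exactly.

u_2 = -3·0 + -2·-3 = 6
u_3 = -3·6 + -2·0 = -18
u_4 = -3·-18 + -2·6 = 42
u_5 = -3·42 + -2·-18 = -90
u_6 = -3·-90 + -2·42 = 186
u_7 = -3·186 + -2·-90 = -378
u_8 = -3·-378 + -2·186 = 762
u_9 = -3·762 + -2·-378 = -1530
u_10 = -3·-1530 + -2·762 = 3066
u_11 = -3·3066 + -2·-1530 = -6138
u_12 = -3·-6138 + -2·3066 = 12282

12282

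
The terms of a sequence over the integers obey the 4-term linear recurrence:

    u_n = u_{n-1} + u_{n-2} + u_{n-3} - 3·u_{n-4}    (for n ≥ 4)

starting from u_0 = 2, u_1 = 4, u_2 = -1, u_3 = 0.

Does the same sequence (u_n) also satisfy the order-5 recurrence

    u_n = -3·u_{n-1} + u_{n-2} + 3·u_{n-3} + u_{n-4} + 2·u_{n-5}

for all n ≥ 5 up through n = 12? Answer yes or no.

Terms u_0..u_12: 2, 4, -1, 0, -3, -16, -16, -35, -58, -61, -106, -120, -113
n=5: candidate gives 14, actual u_5 = -16 ✗

no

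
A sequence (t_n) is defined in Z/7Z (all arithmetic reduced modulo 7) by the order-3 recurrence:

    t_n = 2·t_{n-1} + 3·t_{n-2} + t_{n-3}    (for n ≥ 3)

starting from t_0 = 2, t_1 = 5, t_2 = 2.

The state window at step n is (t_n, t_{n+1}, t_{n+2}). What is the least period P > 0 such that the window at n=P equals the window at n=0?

12

n=0: window = (2, 5, 2)
n=1: window = (5, 2, 0)
n=2: window = (2, 0, 4)
n=3: window = (0, 4, 3)
n=4: window = (4, 3, 4)
n=5: window = (3, 4, 0)
n=6: window = (4, 0, 1)
n=7: window = (0, 1, 6)
n=8: window = (1, 6, 1)
n=9: window = (6, 1, 0)
n=10: window = (1, 0, 2)
n=11: window = (0, 2, 5)
n=12: window = (2, 5, 2)
window at n=12 equals window at n=0 → period = 12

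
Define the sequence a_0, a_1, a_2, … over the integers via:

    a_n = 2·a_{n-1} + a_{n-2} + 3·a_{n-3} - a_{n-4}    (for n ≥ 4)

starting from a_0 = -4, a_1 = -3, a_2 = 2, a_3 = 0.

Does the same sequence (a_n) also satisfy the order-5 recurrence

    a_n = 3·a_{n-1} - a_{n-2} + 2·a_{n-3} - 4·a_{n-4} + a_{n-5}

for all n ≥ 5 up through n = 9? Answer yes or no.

yes

Terms a_0..a_9: -4, -3, 2, 0, -3, 3, 1, -4, 5, 6
n=5: candidate gives 3, actual a_5 = 3 ✓
n=6: candidate gives 1, actual a_6 = 1 ✓
n=7: candidate gives -4, actual a_7 = -4 ✓
n=8: candidate gives 5, actual a_8 = 5 ✓
n=9: candidate gives 6, actual a_9 = 6 ✓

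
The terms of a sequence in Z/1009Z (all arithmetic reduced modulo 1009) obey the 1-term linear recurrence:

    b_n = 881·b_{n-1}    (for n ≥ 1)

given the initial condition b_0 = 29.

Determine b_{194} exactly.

829

b_1 = 881·29 = 324
b_2 = 881·324 = 906
b_3 = 881·906 = 67
b_4 = 881·67 = 505
b_5 = 881·505 = 945
b_6 = 881·945 = 120
b_7 = 881·120 = 784
b_8 = 881·784 = 548
b_9 = 881·548 = 486
b_10 = 881·486 = 350
b_11 = 881·350 = 605
b_12 = 881·605 = 253
b_13 = 881·253 = 913
b_14 = 881·913 = 180
b_15 = 881·180 = 167
b_16 = 881·167 = 822
b_17 = 881·822 = 729
b_18 = 881·729 = 525
b_19 = 881·525 = 403
b_20 = 881·403 = 884
b_21 = 881·884 = 865
b_22 = 881·865 = 270
b_23 = 881·270 = 755
b_24 = 881·755 = 224
b_25 = 881·224 = 589
b_26 = 881·589 = 283
b_27 = 881·283 = 100
b_28 = 881·100 = 317
b_29 = 881·317 = 793
b_30 = 881·793 = 405
b_31 = 881·405 = 628
b_32 = 881·628 = 336
b_33 = 881·336 = 379
b_34 = 881·379 = 929
b_35 = 881·929 = 150
b_36 = 881·150 = 980
b_37 = 881·980 = 685
b_38 = 881·685 = 103
b_39 = 881·103 = 942
b_40 = 881·942 = 504
b_41 = 881·504 = 64
b_42 = 881·64 = 889
b_43 = 881·889 = 225
b_44 = 881·225 = 461
b_45 = 881·461 = 523
b_46 = 881·523 = 659
b_47 = 881·659 = 404
b_48 = 881·404 = 756
b_49 = 881·756 = 96
b_50 = 881·96 = 829
b_51 = 881·829 = 842
b_52 = 881·842 = 187
b_53 = 881·187 = 280
b_54 = 881·280 = 484
b_55 = 881·484 = 606
b_56 = 881·606 = 125
b_57 = 881·125 = 144
b_58 = 881·144 = 739
b_59 = 881·739 = 254
b_60 = 881·254 = 785
b_61 = 881·785 = 420
b_62 = 881·420 = 726
b_63 = 881·726 = 909
b_64 = 881·909 = 692
b_65 = 881·692 = 216
b_66 = 881·216 = 604
b_67 = 881·604 = 381
b_68 = 881·381 = 673
b_69 = 881·673 = 630
b_70 = 881·630 = 80
b_71 = 881·80 = 859
b_72 = 881·859 = 29
(b_72) = (29) = (b_0), so the sequence has period 72.
194 ≡ 50 (mod 72), hence b_194 = b_50 = 829.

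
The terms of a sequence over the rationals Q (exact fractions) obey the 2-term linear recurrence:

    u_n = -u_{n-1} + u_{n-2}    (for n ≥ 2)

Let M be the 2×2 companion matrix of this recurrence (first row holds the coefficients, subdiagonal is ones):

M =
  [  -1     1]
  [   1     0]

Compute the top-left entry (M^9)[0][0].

-55

(M^9)[0][0] is the top entry after applying M 9 times to the unit state (1, 0). Equivalently it is h_{10} for the auxiliary sequence (h_n) obeying the same recurrence with h_1 = 1 and h_i = 0 for 0 ≤ i < 1:
h_2 = -1·1 + 1·0 = -1
h_3 = -1·-1 + 1·1 = 2
h_4 = -1·2 + 1·-1 = -3
h_5 = -1·-3 + 1·2 = 5
h_6 = -1·5 + 1·-3 = -8
h_7 = -1·-8 + 1·5 = 13
h_8 = -1·13 + 1·-8 = -21
h_9 = -1·-21 + 1·13 = 34
h_10 = -1·34 + 1·-21 = -55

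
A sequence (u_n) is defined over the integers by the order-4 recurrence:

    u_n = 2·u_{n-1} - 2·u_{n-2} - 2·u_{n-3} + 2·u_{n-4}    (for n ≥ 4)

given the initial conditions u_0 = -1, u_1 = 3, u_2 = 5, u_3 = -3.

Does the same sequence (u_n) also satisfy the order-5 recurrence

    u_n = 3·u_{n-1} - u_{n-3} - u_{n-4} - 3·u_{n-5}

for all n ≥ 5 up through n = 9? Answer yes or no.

no

Terms u_0..u_9: -1, 3, 5, -3, -24, -46, -28, 78, 256, 320
n=5: candidate gives -77, actual u_5 = -46 ✗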